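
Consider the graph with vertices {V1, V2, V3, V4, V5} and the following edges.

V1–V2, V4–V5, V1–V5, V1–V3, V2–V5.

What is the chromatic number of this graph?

3

V1, V2, V5 form a triangle, so at least 3 colors are needed.
3 colors suffice: color 1 → {V3, V5}; color 2 → {V1, V4}; color 3 → {V2}. No two adjacent vertices share a color.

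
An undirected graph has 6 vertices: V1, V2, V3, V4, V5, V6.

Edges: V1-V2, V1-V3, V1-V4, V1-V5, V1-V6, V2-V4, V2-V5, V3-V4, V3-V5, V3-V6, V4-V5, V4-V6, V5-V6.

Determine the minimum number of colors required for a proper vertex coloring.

5

V1, V3, V4, V5, V6 are pairwise adjacent (a clique of size 5), so at least 5 colors are needed.
One proper 5-coloring: V1=1, V2=4, V3=4, V4=3, V5=2, V6=5. Every edge joins two different colors.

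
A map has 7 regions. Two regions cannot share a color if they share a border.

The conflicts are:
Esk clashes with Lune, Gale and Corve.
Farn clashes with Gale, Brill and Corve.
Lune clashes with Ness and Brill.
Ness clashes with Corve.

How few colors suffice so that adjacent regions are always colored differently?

3

The cycle Brill-Farn-Corve-Esk-Lune-Brill has odd length 5, so it cannot be 2-colored; at least 3 colors are needed.
3 colors suffice: Esk=2, Farn=2, Lune=1, Ness=2, Gale=1, Brill=3, Corve=1. No two conflicting regions share a color.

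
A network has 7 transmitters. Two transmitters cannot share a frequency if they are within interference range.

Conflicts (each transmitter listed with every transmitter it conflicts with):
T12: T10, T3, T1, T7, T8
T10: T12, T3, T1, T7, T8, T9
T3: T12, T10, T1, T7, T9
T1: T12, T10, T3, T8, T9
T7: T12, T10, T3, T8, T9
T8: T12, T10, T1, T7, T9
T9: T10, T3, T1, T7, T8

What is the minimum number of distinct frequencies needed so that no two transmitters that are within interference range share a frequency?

4

T12, T10, T3, T1 all conflict with each other, so at least 4 frequencies are needed.
Using 4 frequencies: T12=3, T10=1, T3=4, T1=2, T7=2, T8=4, T9=3. Each listed conflict is separated.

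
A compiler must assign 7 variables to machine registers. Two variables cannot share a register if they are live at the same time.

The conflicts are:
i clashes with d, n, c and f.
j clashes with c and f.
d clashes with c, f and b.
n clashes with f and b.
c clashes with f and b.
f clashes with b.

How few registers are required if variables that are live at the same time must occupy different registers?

4

d, c, f, b pairwise conflict, so at least 4 registers are needed.
A valid assignment using 4 registers: i=3, j=3, d=4, n=2, c=2, f=1, b=3. Every pair that conflicts lands in different registers.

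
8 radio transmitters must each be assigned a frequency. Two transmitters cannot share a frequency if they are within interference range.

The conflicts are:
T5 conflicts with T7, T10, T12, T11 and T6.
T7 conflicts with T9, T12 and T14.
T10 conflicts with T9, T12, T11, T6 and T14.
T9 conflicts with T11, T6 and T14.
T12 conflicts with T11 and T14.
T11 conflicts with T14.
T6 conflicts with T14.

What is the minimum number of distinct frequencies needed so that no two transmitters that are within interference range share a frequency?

T10, T12, T11, T14 all conflict with each other, so at least 4 frequencies are needed.
4 frequencies suffice: frequency 1 → {T5, T14}; frequency 2 → {T7, T10}; frequency 3 → {T9, T12}; frequency 4 → {T11, T6}. Each listed conflict is separated.

4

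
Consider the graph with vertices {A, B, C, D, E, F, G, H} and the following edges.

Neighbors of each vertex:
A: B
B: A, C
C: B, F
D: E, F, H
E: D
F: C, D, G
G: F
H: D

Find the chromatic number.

2

D and E are adjacent, so at least 2 colors are needed.
One proper 2-coloring: A=1, B=2, C=1, D=1, E=2, F=2, G=1, H=2. Each edge has distinct colors on its endpoints.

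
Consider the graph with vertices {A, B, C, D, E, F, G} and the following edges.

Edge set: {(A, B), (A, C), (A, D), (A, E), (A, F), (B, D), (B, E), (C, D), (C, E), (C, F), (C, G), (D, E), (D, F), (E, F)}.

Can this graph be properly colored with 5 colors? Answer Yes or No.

Yes

The chromatic number is 5. A, C, D, E, F are pairwise adjacent (a clique of size 5), so at least 5 colors are needed.
5 colors suffice: A=red, B=blue, C=blue, D=green, E=yellow, F=purple, G=red.
That is already a proper 5-coloring.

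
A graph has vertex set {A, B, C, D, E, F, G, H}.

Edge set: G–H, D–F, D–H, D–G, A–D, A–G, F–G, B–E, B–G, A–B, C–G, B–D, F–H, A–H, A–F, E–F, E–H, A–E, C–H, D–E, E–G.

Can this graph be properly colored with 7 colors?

The chromatic number is 6. A, D, E, F, G, H are mutually adjacent (a clique of size 6), so at least 6 colors are needed.
6 colors suffice: color 1 → {G}; color 2 → {A, C}; color 3 → {D}; color 4 → {E}; color 5 → {B, H}; color 6 → {F}.
Since 7 ≥ 6, a proper 7-coloring certainly exists.

Yes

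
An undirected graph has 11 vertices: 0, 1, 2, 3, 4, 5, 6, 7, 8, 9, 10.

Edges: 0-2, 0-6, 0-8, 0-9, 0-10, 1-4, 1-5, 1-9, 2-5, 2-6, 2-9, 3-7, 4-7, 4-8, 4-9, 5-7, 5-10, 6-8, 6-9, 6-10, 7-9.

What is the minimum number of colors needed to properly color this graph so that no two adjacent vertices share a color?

0, 2, 6, 9 form a clique, so at least 4 colors are needed.
4 colors suffice: color red → {3, 5, 8, 9}; color blue → {0, 4}; color green → {1, 6, 7}; color yellow → {2, 10}. Each edge has distinct colors on its endpoints.

4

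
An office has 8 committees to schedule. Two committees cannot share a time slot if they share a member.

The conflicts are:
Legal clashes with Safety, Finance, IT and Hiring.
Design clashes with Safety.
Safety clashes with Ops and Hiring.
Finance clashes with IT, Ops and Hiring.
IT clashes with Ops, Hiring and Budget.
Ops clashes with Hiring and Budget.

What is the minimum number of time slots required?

4

Legal, Finance, IT, Hiring pairwise conflict, so at least 4 time slots are needed.
A valid assignment using 4 time slots: Legal=1, Design=1, Safety=3, Finance=4, IT=3, Ops=1, Hiring=2, Budget=2. No two conflicting committees share a time slot.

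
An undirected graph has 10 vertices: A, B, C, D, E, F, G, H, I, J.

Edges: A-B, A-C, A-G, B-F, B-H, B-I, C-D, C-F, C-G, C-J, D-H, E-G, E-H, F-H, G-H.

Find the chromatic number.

B, F, H form a triangle, so at least 3 colors are needed.
3 colors suffice: color 1 → {C, H, I}; color 2 → {B, D, G, J}; color 3 → {A, E, F}. Each edge has distinct colors on its endpoints.

3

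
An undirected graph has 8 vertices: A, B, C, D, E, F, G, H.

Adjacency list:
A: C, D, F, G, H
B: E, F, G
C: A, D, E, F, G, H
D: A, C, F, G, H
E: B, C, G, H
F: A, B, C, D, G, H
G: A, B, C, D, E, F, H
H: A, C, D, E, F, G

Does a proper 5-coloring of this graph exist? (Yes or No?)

No

A, C, D, F, G, H form a clique, so at least 6 colors are needed.
So 5 colors are not enough.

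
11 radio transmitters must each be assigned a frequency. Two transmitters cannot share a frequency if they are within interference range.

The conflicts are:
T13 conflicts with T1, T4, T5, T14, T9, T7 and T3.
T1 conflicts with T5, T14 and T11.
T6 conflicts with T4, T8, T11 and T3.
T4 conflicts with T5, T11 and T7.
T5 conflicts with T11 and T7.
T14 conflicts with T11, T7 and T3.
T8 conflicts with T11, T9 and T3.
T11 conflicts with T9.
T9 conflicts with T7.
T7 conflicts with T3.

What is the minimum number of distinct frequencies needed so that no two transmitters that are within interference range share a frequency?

4

T13, T14, T7, T3 pairwise conflict, so at least 4 frequencies are needed.
4 frequencies suffice: T13=1, T1=2, T6=2, T4=3, T5=4, T14=4, T8=4, T11=1, T9=3, T7=2, T3=3. No two conflicting transmitters share a frequency.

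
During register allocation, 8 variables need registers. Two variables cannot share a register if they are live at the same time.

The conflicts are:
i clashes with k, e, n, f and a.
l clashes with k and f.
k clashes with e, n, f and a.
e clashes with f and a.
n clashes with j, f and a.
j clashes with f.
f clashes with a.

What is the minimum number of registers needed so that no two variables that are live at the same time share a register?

5

i, k, e, f, a are mutually in conflict, so at least 5 registers are needed.
5 registers suffice: register 1 → {f}; register 2 → {k, j}; register 3 → {i, l}; register 4 → {a}; register 5 → {e, n}. Each listed conflict is separated.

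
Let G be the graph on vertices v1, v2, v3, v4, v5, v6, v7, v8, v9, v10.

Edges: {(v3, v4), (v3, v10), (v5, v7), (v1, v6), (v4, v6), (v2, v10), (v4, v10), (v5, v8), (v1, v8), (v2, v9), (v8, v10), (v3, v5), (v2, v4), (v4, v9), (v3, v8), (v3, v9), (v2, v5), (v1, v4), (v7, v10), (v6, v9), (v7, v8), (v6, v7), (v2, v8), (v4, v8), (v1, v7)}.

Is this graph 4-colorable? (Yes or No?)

Yes

The chromatic number is 4. v3, v4, v8, v10 form a clique, so at least 4 colors are needed.
A valid assignment using 4 colors: v1=G, v2=G, v3=G, v4=R, v5=Y, v6=Y, v7=R, v8=B, v9=B, v10=Y.
That is already a proper 4-coloring.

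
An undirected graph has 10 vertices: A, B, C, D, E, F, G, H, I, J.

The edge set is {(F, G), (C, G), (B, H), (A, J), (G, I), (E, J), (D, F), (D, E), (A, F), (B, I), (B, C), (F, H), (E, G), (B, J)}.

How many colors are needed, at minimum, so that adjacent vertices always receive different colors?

The cycle E-J-A-F-G-E has odd length 5, so it cannot be 2-colored; at least 3 colors are needed.
3 colors suffice: color 1 → {B, E, F}; color 2 → {D, G, H, J}; color 3 → {A, C, I}. Each edge has distinct colors on its endpoints.

3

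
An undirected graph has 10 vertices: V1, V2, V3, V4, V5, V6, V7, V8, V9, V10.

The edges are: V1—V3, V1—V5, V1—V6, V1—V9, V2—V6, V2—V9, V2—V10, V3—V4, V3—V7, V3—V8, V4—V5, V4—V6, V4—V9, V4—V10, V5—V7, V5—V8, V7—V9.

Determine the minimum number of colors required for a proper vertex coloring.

2

V2 and V10 are adjacent, so at least 2 colors are needed.
A valid assignment using 2 colors: V1=red, V2=red, V3=blue, V4=red, V5=blue, V6=blue, V7=red, V8=red, V9=blue, V10=blue. Every edge joins two different colors.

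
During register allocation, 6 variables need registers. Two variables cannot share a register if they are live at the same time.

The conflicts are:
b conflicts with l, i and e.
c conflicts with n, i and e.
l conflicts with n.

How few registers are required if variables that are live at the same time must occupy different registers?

3

The cycle e-c-n-l-b-e has odd length 5, so it cannot be 2-colored; at least 3 registers are needed.
3 registers suffice: b=1, c=1, l=3, n=2, i=2, e=2. Every pair that conflicts lands in different registers.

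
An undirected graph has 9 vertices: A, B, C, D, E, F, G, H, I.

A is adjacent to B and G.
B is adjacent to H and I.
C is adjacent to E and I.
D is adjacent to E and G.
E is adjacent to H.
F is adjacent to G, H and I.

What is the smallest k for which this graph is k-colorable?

The cycle B-I-C-E-H-B has odd length 5, so it cannot be 2-colored; at least 3 colors are needed.
One proper 3-coloring: A=3, B=2, C=2, D=2, E=1, F=2, G=1, H=3, I=1. Every edge joins two different colors.

3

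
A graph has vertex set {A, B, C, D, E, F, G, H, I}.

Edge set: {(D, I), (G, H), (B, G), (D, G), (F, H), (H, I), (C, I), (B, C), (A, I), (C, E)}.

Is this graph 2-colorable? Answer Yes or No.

The cycle C-I-H-G-B-C has odd length 5, so it cannot be 2-colored; at least 3 colors are needed.
So 2 colors are not enough.

No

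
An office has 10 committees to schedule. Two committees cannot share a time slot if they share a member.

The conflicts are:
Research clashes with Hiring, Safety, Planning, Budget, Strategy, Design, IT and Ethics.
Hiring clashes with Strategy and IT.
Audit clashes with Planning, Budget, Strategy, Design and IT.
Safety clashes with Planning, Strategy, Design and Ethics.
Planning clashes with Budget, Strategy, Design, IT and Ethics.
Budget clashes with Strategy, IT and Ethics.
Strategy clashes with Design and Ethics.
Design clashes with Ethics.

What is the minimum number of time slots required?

6

Research, Safety, Planning, Strategy, Design, Ethics are mutually in conflict, so at least 6 time slots are needed.
6 time slots suffice: Research=3, Hiring=1, Audit=3, Safety=6, Planning=1, Budget=5, Strategy=2, Design=5, IT=2, Ethics=4. No two conflicting committees share a time slot.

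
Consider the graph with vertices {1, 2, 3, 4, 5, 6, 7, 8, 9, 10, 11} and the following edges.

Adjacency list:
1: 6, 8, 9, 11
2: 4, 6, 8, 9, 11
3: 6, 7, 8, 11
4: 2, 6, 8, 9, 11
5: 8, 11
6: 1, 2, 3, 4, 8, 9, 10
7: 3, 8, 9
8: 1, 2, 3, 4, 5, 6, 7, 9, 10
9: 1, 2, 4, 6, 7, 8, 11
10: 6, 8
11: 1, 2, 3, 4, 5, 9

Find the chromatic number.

5

2, 4, 6, 8, 9 form a clique, so at least 5 colors are needed.
5 colors suffice: 1=yellow, 2=purple, 3=green, 4=yellow, 5=blue, 6=blue, 7=blue, 8=red, 9=green, 10=green, 11=red. Every edge joins two different colors.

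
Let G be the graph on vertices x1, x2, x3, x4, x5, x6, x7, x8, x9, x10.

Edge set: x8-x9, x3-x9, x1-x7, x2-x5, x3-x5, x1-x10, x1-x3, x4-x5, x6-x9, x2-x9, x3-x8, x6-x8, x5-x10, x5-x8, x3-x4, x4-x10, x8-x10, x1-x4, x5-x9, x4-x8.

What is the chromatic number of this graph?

x3, x5, x8, x9 are mutually adjacent (a clique of size 4), so at least 4 colors are needed.
4 colors suffice: color 1 → {x1, x2, x8}; color 2 → {x5, x6, x7}; color 3 → {x4, x9}; color 4 → {x3, x10}. No two adjacent vertices share a color.

4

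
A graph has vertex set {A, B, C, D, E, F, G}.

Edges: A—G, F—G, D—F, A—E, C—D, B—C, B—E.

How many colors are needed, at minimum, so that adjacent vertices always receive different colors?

3

The cycle A-G-F-D-C-B-E-A has odd length 7, so it cannot be 2-colored; at least 3 colors are needed.
3 colors suffice: A=green, B=red, C=blue, D=red, E=blue, F=blue, G=red. No two adjacent vertices share a color.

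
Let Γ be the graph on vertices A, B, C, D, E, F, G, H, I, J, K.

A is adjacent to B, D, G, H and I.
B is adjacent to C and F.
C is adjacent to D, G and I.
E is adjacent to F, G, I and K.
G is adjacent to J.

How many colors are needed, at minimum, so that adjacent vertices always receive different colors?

3

The cycle E-I-C-B-F-E has odd length 5, so it cannot be 2-colored; at least 3 colors are needed.
A valid assignment using 3 colors: A=1, B=2, C=1, D=2, E=1, F=3, G=2, H=2, I=2, J=1, K=2. Every edge joins two different colors.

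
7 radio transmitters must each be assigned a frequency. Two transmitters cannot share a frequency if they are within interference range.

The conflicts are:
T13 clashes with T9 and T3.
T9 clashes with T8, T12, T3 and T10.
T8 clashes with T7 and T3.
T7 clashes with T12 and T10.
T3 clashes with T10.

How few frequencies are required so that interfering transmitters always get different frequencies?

T13, T9, T3 are mutually in conflict, so at least 3 frequencies are needed.
3 frequencies suffice: frequency 1 → {T9, T7}; frequency 2 → {T12, T3}; frequency 3 → {T13, T8, T10}. No two conflicting transmitters share a frequency.

3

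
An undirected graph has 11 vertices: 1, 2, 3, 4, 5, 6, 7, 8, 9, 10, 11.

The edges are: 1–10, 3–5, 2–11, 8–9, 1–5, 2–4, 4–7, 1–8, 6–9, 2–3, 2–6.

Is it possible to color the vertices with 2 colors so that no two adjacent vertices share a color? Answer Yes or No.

The cycle 8-9-6-2-3-5-1-8 has odd length 7, so it cannot be 2-colored; at least 3 colors are needed.
So 2 colors are not enough.

No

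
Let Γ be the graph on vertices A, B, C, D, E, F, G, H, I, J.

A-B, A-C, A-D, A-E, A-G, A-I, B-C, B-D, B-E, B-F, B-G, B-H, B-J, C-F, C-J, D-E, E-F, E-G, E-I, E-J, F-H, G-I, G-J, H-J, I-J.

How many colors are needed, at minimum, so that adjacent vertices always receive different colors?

4

B, E, G, J are pairwise adjacent (a clique of size 4), so at least 4 colors are needed.
4 colors suffice: A=green, B=red, C=blue, D=yellow, E=blue, F=green, G=yellow, H=blue, I=red, J=green. Every edge joins two different colors.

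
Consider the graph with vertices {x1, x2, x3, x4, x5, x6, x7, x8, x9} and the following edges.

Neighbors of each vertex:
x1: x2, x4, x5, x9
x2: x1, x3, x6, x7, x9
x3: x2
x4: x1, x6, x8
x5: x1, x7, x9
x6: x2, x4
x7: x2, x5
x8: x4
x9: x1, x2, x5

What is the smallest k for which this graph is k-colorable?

x1, x2, x9 are pairwise adjacent, so at least 3 colors are needed.
A valid assignment using 3 colors: x1=2, x2=1, x3=2, x4=1, x5=1, x6=2, x7=2, x8=2, x9=3. No two adjacent vertices share a color.

3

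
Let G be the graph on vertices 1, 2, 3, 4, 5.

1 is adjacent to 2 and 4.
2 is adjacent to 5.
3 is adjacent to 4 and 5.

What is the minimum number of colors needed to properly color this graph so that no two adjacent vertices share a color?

The cycle 5-2-1-4-3-5 has odd length 5, so it cannot be 2-colored; at least 3 colors are needed.
3 colors suffice: color a → {1, 5}; color b → {2, 3}; color c → {4}. No two adjacent vertices share a color.

3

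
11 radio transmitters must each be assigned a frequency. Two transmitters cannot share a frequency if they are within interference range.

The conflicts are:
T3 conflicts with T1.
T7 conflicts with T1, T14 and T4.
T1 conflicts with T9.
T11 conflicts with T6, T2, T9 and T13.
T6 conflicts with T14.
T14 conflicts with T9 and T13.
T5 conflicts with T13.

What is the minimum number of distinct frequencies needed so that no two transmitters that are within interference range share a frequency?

T14 and T13 conflict, so at least 2 frequencies are needed.
Using 2 frequencies: T3=2, T7=2, T1=1, T11=1, T6=2, T2=2, T14=1, T4=1, T9=2, T5=1, T13=2. Every pair that conflicts lands in different frequencies.

2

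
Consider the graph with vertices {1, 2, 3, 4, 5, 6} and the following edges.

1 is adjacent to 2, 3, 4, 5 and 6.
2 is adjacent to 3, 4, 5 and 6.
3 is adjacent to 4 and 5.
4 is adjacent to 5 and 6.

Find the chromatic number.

1, 2, 3, 4, 5 are mutually adjacent (a clique of size 5), so at least 5 colors are needed.
5 colors suffice: color red → {1}; color blue → {4}; color green → {2}; color yellow → {3, 6}; color purple → {5}. No two adjacent vertices share a color.

5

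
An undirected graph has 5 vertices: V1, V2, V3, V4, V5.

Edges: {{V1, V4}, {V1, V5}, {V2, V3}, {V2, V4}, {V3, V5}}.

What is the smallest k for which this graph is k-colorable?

3

The cycle V1-V5-V3-V2-V4-V1 has odd length 5, so it cannot be 2-colored; at least 3 colors are needed.
3 colors suffice: V1=1, V2=2, V3=1, V4=3, V5=2. Each edge has distinct colors on its endpoints.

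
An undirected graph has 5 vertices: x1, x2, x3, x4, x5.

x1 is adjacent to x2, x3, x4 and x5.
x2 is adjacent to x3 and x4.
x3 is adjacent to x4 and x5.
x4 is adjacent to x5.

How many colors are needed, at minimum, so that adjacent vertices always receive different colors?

x1, x3, x4, x5 are mutually adjacent (a clique of size 4), so at least 4 colors are needed.
One proper 4-coloring: x1=green, x2=yellow, x3=blue, x4=red, x5=yellow. Each edge has distinct colors on its endpoints.

4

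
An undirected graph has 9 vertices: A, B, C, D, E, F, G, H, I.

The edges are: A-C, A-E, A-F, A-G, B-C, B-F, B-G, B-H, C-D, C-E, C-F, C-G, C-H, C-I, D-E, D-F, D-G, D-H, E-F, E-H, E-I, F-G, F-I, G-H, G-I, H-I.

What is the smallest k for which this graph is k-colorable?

4

B, C, F, G are mutually adjacent (a clique of size 4), so at least 4 colors are needed.
4 colors suffice: A=4, B=4, C=1, D=4, E=2, F=3, G=2, H=3, I=4. Each edge has distinct colors on its endpoints.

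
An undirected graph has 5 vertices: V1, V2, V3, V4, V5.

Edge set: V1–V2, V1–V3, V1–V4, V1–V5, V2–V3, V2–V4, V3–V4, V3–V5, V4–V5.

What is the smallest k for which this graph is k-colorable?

4

V1, V3, V4, V5 are mutually adjacent (a clique of size 4), so at least 4 colors are needed.
One proper 4-coloring: V1=3, V2=4, V3=1, V4=2, V5=4. No two adjacent vertices share a color.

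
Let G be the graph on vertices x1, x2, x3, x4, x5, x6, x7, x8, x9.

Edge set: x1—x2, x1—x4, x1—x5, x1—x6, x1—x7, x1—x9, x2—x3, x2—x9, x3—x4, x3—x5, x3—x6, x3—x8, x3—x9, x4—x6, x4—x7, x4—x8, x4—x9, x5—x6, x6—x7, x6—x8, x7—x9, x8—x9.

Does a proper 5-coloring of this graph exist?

The chromatic number is 4. x3, x4, x8, x9 are mutually adjacent (a clique of size 4), so at least 4 colors are needed.
4 colors suffice: color red → {x1, x3}; color blue → {x6, x9}; color green → {x2, x4, x5}; color yellow → {x7, x8}.
Since 5 ≥ 4, a proper 5-coloring certainly exists.

Yes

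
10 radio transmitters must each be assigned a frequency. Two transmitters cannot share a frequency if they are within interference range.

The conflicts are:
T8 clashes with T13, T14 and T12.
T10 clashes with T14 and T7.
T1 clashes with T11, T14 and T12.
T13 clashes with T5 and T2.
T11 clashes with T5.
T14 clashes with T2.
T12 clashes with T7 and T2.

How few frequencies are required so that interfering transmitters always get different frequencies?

3

The cycle T7-T12-T2-T14-T10-T7 has odd length 5, so it cannot be 2-colored; at least 3 frequencies are needed.
Using 3 frequencies: T8=2, T10=2, T1=2, T13=1, T11=1, T14=1, T5=2, T12=1, T7=3, T2=2. Every pair that conflicts lands in different frequencies.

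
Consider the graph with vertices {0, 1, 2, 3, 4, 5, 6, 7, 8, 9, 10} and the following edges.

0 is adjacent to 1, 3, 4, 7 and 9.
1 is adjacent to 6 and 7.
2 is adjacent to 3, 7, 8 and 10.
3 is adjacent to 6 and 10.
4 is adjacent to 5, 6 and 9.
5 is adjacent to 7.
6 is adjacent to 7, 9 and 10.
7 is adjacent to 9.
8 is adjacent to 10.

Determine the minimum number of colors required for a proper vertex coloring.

6, 7, 9 are mutually adjacent, so at least 3 colors are needed.
3 colors suffice: 0=b, 1=c, 2=b, 3=c, 4=a, 5=b, 6=b, 7=a, 8=c, 9=c, 10=a. Every edge joins two different colors.

3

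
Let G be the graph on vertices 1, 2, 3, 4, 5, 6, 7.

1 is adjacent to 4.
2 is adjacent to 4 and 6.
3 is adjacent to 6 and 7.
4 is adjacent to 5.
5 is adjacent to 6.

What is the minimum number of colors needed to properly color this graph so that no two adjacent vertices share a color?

2

4 and 5 are adjacent, so at least 2 colors are needed.
2 colors suffice: color a → {4, 6, 7}; color b → {1, 2, 3, 5}. No two adjacent vertices share a color.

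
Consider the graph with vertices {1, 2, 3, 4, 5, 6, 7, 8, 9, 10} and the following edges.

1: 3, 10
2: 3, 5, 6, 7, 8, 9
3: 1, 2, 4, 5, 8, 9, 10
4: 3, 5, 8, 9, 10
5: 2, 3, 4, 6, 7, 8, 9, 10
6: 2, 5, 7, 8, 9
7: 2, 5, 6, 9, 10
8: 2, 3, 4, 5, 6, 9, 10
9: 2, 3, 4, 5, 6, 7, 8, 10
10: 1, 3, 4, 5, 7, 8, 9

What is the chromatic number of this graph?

6

3, 4, 5, 8, 9, 10 are pairwise adjacent (a clique of size 6), so at least 6 colors are needed.
6 colors suffice: color red → {1, 9}; color blue → {5}; color green → {3, 7}; color yellow → {8}; color purple → {2, 10}; color orange → {4, 6}. Each edge has distinct colors on its endpoints.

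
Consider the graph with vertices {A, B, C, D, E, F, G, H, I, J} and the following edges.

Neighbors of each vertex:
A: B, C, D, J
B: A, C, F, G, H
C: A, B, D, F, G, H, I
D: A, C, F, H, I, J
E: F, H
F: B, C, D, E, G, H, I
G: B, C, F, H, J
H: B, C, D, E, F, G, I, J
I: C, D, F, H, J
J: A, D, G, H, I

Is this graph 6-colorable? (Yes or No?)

The chromatic number is 5. B, C, F, G, H are pairwise adjacent (a clique of size 5), so at least 5 colors are needed.
One proper 5-coloring: A=1, B=5, C=3, D=4, E=3, F=2, G=4, H=1, I=5, J=2.
Since 6 ≥ 5, a proper 6-coloring certainly exists.

Yes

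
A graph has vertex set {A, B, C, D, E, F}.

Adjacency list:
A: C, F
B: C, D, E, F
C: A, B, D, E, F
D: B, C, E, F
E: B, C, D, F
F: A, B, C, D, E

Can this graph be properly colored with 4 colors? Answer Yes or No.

B, C, D, E, F are pairwise adjacent (a clique of size 5), so at least 5 colors are needed.
So 4 colors are not enough.

No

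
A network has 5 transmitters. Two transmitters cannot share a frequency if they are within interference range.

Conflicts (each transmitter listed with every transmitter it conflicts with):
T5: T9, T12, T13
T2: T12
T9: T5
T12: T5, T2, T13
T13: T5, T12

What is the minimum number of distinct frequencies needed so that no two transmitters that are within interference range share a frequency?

T5, T12, T13 all conflict with each other, so at least 3 frequencies are needed.
3 frequencies suffice: T5=2, T2=2, T9=1, T12=1, T13=3. Each listed conflict is separated.

3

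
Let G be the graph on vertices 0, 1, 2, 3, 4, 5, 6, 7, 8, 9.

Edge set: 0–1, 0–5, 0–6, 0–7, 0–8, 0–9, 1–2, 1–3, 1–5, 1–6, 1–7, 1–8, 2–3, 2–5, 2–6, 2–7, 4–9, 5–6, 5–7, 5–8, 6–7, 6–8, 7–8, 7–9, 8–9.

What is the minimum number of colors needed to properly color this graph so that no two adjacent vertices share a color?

0, 1, 5, 6, 7, 8 form a clique, so at least 6 colors are needed.
6 colors suffice: color red → {3, 4, 7}; color blue → {1, 9}; color green → {5}; color yellow → {0, 2}; color purple → {6}; color orange → {8}. No two adjacent vertices share a color.

6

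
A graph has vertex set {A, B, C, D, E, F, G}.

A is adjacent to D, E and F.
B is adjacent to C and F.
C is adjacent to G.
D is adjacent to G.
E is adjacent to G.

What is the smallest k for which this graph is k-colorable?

A and E are adjacent, so at least 2 colors are needed.
2 colors suffice: color red → {A, B, G}; color blue → {C, D, E, F}. No two adjacent vertices share a color.

2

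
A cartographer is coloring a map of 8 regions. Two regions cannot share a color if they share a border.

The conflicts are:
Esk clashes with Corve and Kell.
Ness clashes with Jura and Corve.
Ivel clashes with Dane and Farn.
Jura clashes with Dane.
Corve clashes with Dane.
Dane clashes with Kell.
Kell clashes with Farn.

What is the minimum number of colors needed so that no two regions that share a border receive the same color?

Ness and Corve conflict, so at least 2 colors are needed.
One proper 2-coloring: Esk=1, Ness=1, Ivel=2, Jura=2, Corve=2, Dane=1, Kell=2, Farn=1. Each listed conflict is separated.

2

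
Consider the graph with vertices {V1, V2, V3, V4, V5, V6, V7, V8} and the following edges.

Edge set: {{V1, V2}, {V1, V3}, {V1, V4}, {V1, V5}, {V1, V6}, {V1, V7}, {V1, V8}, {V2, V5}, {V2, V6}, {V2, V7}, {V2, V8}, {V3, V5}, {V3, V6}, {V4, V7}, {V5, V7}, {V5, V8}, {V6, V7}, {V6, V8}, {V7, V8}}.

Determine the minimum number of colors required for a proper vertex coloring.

V1, V2, V6, V7, V8 are pairwise adjacent (a clique of size 5), so at least 5 colors are needed.
5 colors suffice: color 1 → {V1}; color 2 → {V3, V7}; color 3 → {V4, V5, V6}; color 4 → {V2}; color 5 → {V8}. Each edge has distinct colors on its endpoints.

5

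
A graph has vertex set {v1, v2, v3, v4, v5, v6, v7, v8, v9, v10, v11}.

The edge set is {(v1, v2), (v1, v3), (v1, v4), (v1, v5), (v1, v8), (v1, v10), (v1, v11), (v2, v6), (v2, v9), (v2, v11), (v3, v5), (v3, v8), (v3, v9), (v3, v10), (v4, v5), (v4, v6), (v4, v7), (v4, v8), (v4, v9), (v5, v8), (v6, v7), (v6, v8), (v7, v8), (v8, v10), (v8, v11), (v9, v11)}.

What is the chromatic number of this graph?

4

v1, v3, v8, v10 are mutually adjacent (a clique of size 4), so at least 4 colors are needed.
4 colors suffice: color R → {v8, v9}; color B → {v1, v6}; color G → {v3, v4, v11}; color Y → {v2, v5, v7, v10}. Each edge has distinct colors on its endpoints.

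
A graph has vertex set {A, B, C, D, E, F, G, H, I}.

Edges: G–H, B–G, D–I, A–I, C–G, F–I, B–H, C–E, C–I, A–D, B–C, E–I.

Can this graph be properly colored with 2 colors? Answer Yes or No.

No

B, G, H are mutually adjacent, so at least 3 colors are needed.
So 2 colors are not enough.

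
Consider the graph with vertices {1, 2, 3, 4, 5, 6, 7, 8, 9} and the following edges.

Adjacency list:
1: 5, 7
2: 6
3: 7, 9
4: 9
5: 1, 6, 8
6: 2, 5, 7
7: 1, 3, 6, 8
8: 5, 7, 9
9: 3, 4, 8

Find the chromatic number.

3 and 9 are adjacent, so at least 2 colors are needed.
2 colors suffice: 1=b, 2=a, 3=b, 4=b, 5=a, 6=b, 7=a, 8=b, 9=a. Every edge joins two different colors.

2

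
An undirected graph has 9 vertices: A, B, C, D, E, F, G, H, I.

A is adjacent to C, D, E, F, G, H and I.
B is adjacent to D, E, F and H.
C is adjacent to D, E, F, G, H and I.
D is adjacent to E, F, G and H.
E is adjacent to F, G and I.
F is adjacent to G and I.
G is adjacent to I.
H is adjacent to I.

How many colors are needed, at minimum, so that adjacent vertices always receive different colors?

A, C, E, F, G, I are mutually adjacent (a clique of size 6), so at least 6 colors are needed.
6 colors suffice: color 1 → {B, C}; color 2 → {D, I}; color 3 → {E, H}; color 4 → {F}; color 5 → {A}; color 6 → {G}. Each edge has distinct colors on its endpoints.

6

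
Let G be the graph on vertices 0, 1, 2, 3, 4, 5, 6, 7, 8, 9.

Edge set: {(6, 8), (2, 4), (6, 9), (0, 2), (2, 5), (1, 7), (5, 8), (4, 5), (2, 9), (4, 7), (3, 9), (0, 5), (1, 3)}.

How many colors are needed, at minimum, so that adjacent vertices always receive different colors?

3

2, 4, 5 form a triangle, so at least 3 colors are needed.
3 colors suffice: color a → {1, 5, 9}; color b → {2, 3, 6, 7}; color c → {0, 4, 8}. No two adjacent vertices share a color.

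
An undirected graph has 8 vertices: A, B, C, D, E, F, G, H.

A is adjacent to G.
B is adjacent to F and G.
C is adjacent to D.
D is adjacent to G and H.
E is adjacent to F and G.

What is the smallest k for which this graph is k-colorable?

E and G are adjacent, so at least 2 colors are needed.
2 colors suffice: color 1 → {C, F, G, H}; color 2 → {A, B, D, E}. Every edge joins two different colors.

2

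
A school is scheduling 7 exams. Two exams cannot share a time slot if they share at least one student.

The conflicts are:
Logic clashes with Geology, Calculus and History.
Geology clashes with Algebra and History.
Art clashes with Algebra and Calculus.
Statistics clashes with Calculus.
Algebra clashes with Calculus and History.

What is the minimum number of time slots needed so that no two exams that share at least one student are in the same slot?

3

Logic, Geology, History all conflict with each other, so at least 3 time slots are needed.
3 time slots suffice: time slot 1 → {Calculus, History}; time slot 2 → {Logic, Statistics, Algebra}; time slot 3 → {Geology, Art}. Each listed conflict is separated.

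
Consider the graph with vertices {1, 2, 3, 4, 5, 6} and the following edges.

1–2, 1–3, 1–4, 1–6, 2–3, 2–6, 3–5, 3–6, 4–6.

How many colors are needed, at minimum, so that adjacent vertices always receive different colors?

1, 2, 3, 6 are pairwise adjacent (a clique of size 4), so at least 4 colors are needed.
4 colors suffice: 1=green, 2=yellow, 3=red, 4=red, 5=blue, 6=blue. Every edge joins two different colors.

4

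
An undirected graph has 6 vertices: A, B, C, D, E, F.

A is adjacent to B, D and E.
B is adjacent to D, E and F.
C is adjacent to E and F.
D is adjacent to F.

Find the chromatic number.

B, D, F are pairwise adjacent, so at least 3 colors are needed.
3 colors suffice: A=2, B=1, C=1, D=3, E=3, F=2. Every edge joins two different colors.

3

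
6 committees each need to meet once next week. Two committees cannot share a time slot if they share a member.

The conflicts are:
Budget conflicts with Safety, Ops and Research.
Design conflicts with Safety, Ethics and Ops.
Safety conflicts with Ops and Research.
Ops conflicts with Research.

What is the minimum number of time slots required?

4

Budget, Safety, Ops, Research all conflict with each other, so at least 4 time slots are needed.
A valid assignment using 4 time slots: Budget=4, Design=3, Safety=1, Ethics=1, Ops=2, Research=3. Every pair that conflicts lands in different time slots.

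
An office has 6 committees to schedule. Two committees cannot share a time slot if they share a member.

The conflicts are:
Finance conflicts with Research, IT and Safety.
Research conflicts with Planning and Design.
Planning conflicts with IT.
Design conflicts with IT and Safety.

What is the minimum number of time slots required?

2

Finance and IT conflict, so at least 2 time slots are needed.
A valid assignment using 2 time slots: Finance=2, Research=1, Planning=2, Design=2, IT=1, Safety=1. Every pair that conflicts lands in different time slots.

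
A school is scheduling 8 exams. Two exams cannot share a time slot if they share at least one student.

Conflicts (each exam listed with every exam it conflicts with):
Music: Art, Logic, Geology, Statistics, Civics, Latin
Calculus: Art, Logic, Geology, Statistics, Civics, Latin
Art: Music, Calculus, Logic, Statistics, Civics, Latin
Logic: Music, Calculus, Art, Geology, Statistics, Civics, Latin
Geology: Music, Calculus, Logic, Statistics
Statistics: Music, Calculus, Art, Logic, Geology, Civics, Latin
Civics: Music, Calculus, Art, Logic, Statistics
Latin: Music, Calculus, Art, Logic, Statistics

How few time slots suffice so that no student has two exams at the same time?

5

Music, Art, Logic, Statistics, Latin all conflict with each other, so at least 5 time slots are needed.
Using 5 time slots: Music=3, Calculus=3, Art=4, Logic=2, Geology=4, Statistics=1, Civics=5, Latin=5. Every pair that conflicts lands in different time slots.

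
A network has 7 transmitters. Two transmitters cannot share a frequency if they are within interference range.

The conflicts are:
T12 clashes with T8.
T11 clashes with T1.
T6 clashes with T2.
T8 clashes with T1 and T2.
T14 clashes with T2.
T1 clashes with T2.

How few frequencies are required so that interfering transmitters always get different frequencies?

3

T8, T1, T2 all conflict with each other, so at least 3 frequencies are needed.
Using 3 frequencies: T12=1, T11=1, T6=2, T8=2, T14=2, T1=3, T2=1. Every pair that conflicts lands in different frequencies.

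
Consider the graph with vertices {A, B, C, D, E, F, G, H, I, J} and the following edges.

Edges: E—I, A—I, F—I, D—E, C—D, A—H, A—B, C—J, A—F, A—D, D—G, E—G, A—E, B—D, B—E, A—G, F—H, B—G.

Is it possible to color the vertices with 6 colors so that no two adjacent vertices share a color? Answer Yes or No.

Yes

The chromatic number is 5. A, B, D, E, G form a clique, so at least 5 colors are needed.
One proper 5-coloring: A=1, B=4, C=1, D=3, E=2, F=2, G=5, H=3, I=3, J=2.
Since 6 ≥ 5, a proper 6-coloring certainly exists.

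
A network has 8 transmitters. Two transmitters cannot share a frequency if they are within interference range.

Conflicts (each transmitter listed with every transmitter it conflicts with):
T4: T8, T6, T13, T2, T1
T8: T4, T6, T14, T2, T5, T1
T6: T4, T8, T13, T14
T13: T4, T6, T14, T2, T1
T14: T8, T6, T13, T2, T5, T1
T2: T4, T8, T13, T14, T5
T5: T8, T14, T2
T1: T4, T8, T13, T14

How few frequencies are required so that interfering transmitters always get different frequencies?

T8, T14, T2, T5 all conflict with each other, so at least 4 frequencies are needed.
4 frequencies suffice: frequency 1 → {T4, T14}; frequency 2 → {T8, T13}; frequency 3 → {T6, T2, T1}; frequency 4 → {T5}. Each listed conflict is separated.

4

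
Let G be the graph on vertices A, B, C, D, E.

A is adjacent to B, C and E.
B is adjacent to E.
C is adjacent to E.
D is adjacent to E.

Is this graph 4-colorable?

The chromatic number is 3. A, C, E are pairwise adjacent, so at least 3 colors are needed.
One proper 3-coloring: A=blue, B=green, C=green, D=blue, E=red.
Since 4 ≥ 3, a proper 4-coloring certainly exists.

Yes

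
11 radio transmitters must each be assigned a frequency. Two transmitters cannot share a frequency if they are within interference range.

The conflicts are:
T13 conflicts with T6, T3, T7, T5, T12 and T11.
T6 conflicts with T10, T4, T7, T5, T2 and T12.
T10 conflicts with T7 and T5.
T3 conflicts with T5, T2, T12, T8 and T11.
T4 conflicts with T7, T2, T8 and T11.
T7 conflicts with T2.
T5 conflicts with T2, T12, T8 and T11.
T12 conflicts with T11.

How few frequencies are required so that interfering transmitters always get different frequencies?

T13, T3, T5, T12, T11 are mutually in conflict, so at least 5 frequencies are needed.
A valid assignment using 5 frequencies: T13=3, T6=2, T10=3, T3=2, T4=1, T7=4, T5=1, T2=3, T12=4, T8=3, T11=5. Every pair that conflicts lands in different frequencies.

5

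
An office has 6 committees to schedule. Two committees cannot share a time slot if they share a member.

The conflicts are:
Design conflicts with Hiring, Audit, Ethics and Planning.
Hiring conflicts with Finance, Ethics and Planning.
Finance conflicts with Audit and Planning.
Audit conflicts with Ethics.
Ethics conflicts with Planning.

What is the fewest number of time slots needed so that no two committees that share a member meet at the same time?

4

Design, Hiring, Ethics, Planning all conflict with each other, so at least 4 time slots are needed.
4 time slots suffice: time slot 1 → {Finance, Ethics}; time slot 2 → {Design}; time slot 3 → {Hiring, Audit}; time slot 4 → {Planning}. Every pair that conflicts lands in different time slots.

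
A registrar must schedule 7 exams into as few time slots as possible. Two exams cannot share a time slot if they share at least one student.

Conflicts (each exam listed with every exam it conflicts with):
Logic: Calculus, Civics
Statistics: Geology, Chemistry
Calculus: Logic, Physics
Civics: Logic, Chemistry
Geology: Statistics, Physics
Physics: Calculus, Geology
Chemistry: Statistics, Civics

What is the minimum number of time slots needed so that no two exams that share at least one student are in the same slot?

The cycle Civics-Chemistry-Statistics-Geology-Physics-Calculus-Logic-Civics has odd length 7, so it cannot be 2-colored; at least 3 time slots are needed.
3 time slots suffice: Logic=1, Statistics=2, Calculus=3, Civics=2, Geology=1, Physics=2, Chemistry=1. Each listed conflict is separated.

3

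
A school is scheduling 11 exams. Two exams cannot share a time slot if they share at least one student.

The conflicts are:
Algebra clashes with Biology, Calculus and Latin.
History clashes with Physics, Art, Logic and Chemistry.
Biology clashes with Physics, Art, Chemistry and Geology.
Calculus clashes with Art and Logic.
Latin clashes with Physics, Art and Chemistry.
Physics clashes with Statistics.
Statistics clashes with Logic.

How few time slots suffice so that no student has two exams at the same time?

2

Algebra and Latin conflict, so at least 2 time slots are needed.
Using 2 time slots: Algebra=2, History=1, Biology=1, Calculus=1, Latin=1, Physics=2, Art=2, Statistics=1, Logic=2, Chemistry=2, Geology=2. No two conflicting exams share a time slot.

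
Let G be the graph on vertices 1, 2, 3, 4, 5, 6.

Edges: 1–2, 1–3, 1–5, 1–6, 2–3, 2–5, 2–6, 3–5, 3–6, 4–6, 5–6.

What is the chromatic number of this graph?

1, 2, 3, 5, 6 form a clique, so at least 5 colors are needed.
A valid assignment using 5 colors: 1=b, 2=c, 3=d, 4=b, 5=e, 6=a. Each edge has distinct colors on its endpoints.

5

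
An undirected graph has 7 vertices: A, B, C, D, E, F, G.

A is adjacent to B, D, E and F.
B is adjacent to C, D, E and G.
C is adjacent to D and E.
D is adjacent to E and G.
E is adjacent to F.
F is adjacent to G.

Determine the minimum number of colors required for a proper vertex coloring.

4

B, C, D, E are pairwise adjacent (a clique of size 4), so at least 4 colors are needed.
4 colors suffice: A=yellow, B=blue, C=yellow, D=red, E=green, F=red, G=green. Each edge has distinct colors on its endpoints.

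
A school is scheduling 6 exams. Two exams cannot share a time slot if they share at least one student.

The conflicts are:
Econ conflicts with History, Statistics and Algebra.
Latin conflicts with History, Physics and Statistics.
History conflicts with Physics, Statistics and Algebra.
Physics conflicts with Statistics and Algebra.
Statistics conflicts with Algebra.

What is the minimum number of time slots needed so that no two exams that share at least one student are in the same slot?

Latin, History, Physics, Statistics pairwise conflict, so at least 4 time slots are needed.
Using 4 time slots: Econ=3, Latin=4, History=1, Physics=3, Statistics=2, Algebra=4. Each listed conflict is separated.

4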